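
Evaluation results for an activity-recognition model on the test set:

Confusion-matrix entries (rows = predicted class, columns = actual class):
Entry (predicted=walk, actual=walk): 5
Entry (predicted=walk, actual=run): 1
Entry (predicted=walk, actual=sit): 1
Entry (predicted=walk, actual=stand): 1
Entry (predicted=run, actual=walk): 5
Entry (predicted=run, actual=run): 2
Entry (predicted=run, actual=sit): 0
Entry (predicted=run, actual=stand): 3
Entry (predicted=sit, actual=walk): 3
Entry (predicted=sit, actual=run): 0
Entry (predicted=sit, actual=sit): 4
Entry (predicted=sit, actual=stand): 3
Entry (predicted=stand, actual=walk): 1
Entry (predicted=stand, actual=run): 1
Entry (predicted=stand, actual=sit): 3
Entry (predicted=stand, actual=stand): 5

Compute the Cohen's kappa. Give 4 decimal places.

0.2344

Observed agreement pₒ = trace/N = 16/38 = 0.42105
Expected agreement pₑ = Σ (rowᵢ·colᵢ)/N² = (14·8 + 4·10 + 8·10 + 12·10)/38² = 0.24377
κ = (pₒ − pₑ)/(1 − pₑ) = (0.42105 − 0.24377)/(1 − 0.24377) = 0.2344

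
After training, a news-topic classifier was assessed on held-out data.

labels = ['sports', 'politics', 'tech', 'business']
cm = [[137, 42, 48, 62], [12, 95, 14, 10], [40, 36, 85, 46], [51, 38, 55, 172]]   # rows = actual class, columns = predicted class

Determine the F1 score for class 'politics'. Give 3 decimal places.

0.556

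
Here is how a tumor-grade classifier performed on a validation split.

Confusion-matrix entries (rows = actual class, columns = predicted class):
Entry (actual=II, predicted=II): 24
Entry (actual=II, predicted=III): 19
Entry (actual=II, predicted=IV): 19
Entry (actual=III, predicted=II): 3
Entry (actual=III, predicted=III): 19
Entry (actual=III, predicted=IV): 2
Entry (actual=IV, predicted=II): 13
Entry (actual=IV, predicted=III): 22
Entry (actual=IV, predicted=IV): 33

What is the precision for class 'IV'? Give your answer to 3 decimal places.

0.611

One-vs-rest for 'IV': TP = diagonal; FP = other classes predicted 'IV'; FN = 'IV' predicted as other.
precision = TP/(TP+FP).
IV: TP=33, FP=19+2=21 → 33/54 = 0.6111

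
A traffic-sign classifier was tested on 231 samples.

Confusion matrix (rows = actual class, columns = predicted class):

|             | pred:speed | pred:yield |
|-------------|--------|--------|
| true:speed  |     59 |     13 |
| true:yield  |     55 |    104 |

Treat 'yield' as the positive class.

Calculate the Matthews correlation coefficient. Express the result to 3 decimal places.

0.439

MCC = (TP·TN − FP·FN) / √((TP+FP)(TP+FN)(TN+FP)(TN+FN))
Numerator = 104·59 − 13·55 = 5421
Denominator = √(117·159·72·114) = √152693424 = 12356.9181
MCC = 5421 / 12356.9181 = 0.439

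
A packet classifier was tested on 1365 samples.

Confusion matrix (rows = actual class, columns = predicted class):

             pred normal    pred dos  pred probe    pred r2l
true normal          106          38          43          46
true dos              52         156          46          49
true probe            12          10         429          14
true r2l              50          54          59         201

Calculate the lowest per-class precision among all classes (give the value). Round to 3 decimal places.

Per-class precision (TP/(TP+FP)):
  normal: TP=106, FP=52+12+50=114 → 106/220 = 0.4818
  dos: TP=156, FP=38+10+54=102 → 156/258 = 0.6047
  probe: TP=429, FP=43+46+59=148 → 429/577 = 0.7435
  r2l: TP=201, FP=46+49+14=109 → 201/310 = 0.6484
Lowest is class 'normal' with precision = 0.482.

0.482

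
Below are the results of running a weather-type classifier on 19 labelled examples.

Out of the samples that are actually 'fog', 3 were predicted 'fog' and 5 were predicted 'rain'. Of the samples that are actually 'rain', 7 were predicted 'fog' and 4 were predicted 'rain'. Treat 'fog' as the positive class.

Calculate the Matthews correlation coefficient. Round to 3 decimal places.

-0.258

MCC = (TP·TN − FP·FN) / √((TP+FP)(TP+FN)(TN+FP)(TN+FN))
Numerator = 3·4 − 7·5 = -23
Denominator = √(10·8·11·9) = √7920 = 88.9944
MCC = -23 / 88.9944 = -0.258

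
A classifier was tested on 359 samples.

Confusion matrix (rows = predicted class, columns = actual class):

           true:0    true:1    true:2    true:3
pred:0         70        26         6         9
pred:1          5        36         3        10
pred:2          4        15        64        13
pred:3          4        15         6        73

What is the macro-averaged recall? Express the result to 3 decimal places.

0.685

Per-class recall (TP/(TP+FN)):
  0: TP=70, FN=5+4+4=13 → 70/83 = 0.8434
  1: TP=36, FN=26+15+15=56 → 36/92 = 0.3913
  2: TP=64, FN=6+3+6=15 → 64/79 = 0.8101
  3: TP=73, FN=9+10+13=32 → 73/105 = 0.6952
Macro-recall = mean = (0.8434 + 0.3913 + 0.8101 + 0.6952) / 4 = 0.685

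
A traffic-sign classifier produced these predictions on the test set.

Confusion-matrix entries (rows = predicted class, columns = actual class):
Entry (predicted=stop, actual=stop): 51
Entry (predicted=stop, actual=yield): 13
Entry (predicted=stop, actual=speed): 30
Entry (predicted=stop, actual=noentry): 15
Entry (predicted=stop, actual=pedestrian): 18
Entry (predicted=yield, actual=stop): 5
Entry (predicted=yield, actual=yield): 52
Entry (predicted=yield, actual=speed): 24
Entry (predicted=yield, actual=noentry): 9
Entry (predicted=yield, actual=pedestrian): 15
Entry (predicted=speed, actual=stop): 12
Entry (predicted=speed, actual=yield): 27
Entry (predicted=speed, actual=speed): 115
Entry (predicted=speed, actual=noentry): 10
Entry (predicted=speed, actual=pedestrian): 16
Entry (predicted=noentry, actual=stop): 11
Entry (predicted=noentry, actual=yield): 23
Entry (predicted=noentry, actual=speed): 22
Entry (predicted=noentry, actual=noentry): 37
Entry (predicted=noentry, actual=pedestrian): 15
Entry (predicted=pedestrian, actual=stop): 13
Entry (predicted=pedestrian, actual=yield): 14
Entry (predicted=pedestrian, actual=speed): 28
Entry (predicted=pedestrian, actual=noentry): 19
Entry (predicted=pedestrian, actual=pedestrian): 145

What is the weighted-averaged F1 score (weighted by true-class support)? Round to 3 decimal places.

Per-class F1 score (2·TP/(2·TP+FP+FN)):
  stop: TP=51, FP=13+30+15+18=76, FN=5+12+11+13=41 → 102/219 = 0.4658
  yield: TP=52, FP=5+24+9+15=53, FN=13+27+23+14=77 → 104/234 = 0.4444
  speed: TP=115, FP=12+27+10+16=65, FN=30+24+22+28=104 → 230/399 = 0.5764
  noentry: TP=37, FP=11+23+22+15=71, FN=15+9+10+19=53 → 74/198 = 0.3737
  pedestrian: TP=145, FP=13+14+28+19=74, FN=18+15+16+15=64 → 290/428 = 0.6776
Weighted-F1 score = Σ (supportᵢ/N)·F1 scoreᵢ with N=739: (92/739)·0.4658 + (129/739)·0.4444 + (219/739)·0.5764 + (90/739)·0.3737 + (209/739)·0.6776 = 0.544

0.544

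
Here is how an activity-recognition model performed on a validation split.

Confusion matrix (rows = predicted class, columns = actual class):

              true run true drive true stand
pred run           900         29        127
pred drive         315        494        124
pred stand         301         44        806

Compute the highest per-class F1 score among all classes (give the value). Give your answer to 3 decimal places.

Per-class F1 score (2·TP/(2·TP+FP+FN)):
  run: TP=900, FP=29+127=156, FN=315+301=616 → 1800/2572 = 0.6998
  drive: TP=494, FP=315+124=439, FN=29+44=73 → 988/1500 = 0.6587
  stand: TP=806, FP=301+44=345, FN=127+124=251 → 1612/2208 = 0.7301
Highest is class 'stand' with F1 score = 0.730.

0.730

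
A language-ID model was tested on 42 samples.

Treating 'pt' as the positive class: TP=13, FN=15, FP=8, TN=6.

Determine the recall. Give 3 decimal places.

Recall = TP/(TP+FN) = 13/(13+15) = 13/28 = 0.464

0.464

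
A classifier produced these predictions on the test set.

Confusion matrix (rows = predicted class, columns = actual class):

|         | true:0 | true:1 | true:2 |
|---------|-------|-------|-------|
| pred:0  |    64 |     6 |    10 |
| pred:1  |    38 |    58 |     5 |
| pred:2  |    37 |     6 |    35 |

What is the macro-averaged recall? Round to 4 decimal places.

0.6630

Per-class recall (TP/(TP+FN)):
  0: TP=64, FN=38+37=75 → 64/139 = 0.46043
  1: TP=58, FN=6+6=12 → 58/70 = 0.82857
  2: TP=35, FN=10+5=15 → 35/50 = 0.70000
Macro-recall = mean = (0.46043 + 0.82857 + 0.70000) / 3 = 0.6630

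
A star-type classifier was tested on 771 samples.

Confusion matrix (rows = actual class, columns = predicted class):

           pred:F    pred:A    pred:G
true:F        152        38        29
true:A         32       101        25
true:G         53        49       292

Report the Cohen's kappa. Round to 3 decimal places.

Observed agreement pₒ = trace/N = 545/771 = 0.7069
Expected agreement pₑ = Σ (rowᵢ·colᵢ)/N² = (219·237 + 158·188 + 394·346)/771² = 0.3666
κ = (pₒ − pₑ)/(1 − pₑ) = (0.7069 − 0.3666)/(1 − 0.3666) = 0.537

0.537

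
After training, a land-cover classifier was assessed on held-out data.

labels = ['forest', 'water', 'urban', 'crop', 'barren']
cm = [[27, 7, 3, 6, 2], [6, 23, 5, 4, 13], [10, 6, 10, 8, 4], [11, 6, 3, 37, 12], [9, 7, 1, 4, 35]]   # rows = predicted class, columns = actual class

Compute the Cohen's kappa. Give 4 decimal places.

0.3811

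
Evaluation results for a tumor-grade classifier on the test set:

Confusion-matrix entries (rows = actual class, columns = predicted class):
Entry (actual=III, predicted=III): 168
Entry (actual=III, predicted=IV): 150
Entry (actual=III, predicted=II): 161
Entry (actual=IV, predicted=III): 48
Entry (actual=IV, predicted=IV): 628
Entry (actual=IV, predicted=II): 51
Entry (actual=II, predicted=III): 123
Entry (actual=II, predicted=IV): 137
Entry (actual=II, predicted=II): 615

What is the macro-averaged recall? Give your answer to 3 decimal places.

0.639

Per-class recall (TP/(TP+FN)):
  III: TP=168, FN=150+161=311 → 168/479 = 0.3507
  IV: TP=628, FN=48+51=99 → 628/727 = 0.8638
  II: TP=615, FN=123+137=260 → 615/875 = 0.7029
Macro-recall = mean = (0.3507 + 0.8638 + 0.7029) / 3 = 0.639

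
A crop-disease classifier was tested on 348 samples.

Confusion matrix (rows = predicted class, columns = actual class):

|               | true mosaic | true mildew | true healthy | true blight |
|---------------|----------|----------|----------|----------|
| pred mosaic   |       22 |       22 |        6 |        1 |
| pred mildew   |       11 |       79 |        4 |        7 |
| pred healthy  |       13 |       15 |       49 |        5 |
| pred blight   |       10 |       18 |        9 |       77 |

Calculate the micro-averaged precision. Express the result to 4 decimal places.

Micro-averaging pools counts across classes: ΣTP=227, ΣFP=121, ΣFN=121.
Micro-precision = TP/(TP+FP) on pooled counts = 0.6523 (equals overall accuracy in single-label multiclass).

0.6523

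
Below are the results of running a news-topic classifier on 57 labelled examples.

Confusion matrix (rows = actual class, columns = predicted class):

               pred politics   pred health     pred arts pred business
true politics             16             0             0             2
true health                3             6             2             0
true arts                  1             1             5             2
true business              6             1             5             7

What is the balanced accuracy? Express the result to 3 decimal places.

0.590

Balanced accuracy = mean of per-class recall.
  politics: recall = 16/18 = 0.8889
  health: recall = 6/11 = 0.5455
  arts: recall = 5/9 = 0.5556
  business: recall = 7/19 = 0.3684
Mean = (0.8889 + 0.5455 + 0.5556 + 0.3684) / 4 = 0.590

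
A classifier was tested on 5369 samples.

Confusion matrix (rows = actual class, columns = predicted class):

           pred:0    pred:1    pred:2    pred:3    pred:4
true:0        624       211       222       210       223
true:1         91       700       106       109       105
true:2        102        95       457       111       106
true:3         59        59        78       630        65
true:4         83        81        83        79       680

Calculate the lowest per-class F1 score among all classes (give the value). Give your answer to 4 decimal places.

0.5030

Per-class F1 score (2·TP/(2·TP+FP+FN)):
  0: TP=624, FP=91+102+59+83=335, FN=211+222+210+223=866 → 1248/2449 = 0.50960
  1: TP=700, FP=211+95+59+81=446, FN=91+106+109+105=411 → 1400/2257 = 0.62029
  2: TP=457, FP=222+106+78+83=489, FN=102+95+111+106=414 → 914/1817 = 0.50303
  3: TP=630, FP=210+109+111+79=509, FN=59+59+78+65=261 → 1260/2030 = 0.62069
  4: TP=680, FP=223+105+106+65=499, FN=83+81+83+79=326 → 1360/2185 = 0.62243
Lowest is class '2' with F1 score = 0.5030.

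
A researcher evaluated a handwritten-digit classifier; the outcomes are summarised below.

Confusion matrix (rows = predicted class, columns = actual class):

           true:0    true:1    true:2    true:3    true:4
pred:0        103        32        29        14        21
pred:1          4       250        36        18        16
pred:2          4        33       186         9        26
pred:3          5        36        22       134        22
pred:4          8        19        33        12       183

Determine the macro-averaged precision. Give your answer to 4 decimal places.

Per-class precision (TP/(TP+FP)):
  0: TP=103, FP=32+29+14+21=96 → 103/199 = 0.51759
  1: TP=250, FP=4+36+18+16=74 → 250/324 = 0.77160
  2: TP=186, FP=4+33+9+26=72 → 186/258 = 0.72093
  3: TP=134, FP=5+36+22+22=85 → 134/219 = 0.61187
  4: TP=183, FP=8+19+33+12=72 → 183/255 = 0.71765
Macro-precision = mean = (0.51759 + 0.77160 + 0.72093 + 0.61187 + 0.71765) / 5 = 0.6679

0.6679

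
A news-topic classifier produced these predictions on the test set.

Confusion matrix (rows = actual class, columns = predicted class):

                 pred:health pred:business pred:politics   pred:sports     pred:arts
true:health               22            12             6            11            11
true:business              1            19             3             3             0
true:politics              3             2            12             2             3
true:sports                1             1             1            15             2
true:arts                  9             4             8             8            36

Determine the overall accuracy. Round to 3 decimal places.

0.533

Accuracy = trace / total = (22+19+12+15+36=104) / 195 = 104/195 = 0.533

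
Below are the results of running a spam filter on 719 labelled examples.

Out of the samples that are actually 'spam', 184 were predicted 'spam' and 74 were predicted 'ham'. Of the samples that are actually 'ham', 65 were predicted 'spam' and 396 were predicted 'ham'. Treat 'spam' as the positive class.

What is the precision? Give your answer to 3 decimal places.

0.739

Precision = TP/(TP+FP) = 184/(184+65) = 184/249 = 0.739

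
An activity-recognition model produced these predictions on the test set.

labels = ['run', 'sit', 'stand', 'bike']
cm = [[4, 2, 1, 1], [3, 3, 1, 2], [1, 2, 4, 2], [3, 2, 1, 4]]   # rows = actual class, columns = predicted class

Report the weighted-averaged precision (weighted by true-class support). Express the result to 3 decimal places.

0.430

Per-class precision (TP/(TP+FP)):
  run: TP=4, FP=3+1+3=7 → 4/11 = 0.3636
  sit: TP=3, FP=2+2+2=6 → 3/9 = 0.3333
  stand: TP=4, FP=1+1+1=3 → 4/7 = 0.5714
  bike: TP=4, FP=1+2+2=5 → 4/9 = 0.4444
Weighted-precision = Σ (supportᵢ/N)·precisionᵢ with N=36: (8/36)·0.3636 + (9/36)·0.3333 + (9/36)·0.5714 + (10/36)·0.4444 = 0.430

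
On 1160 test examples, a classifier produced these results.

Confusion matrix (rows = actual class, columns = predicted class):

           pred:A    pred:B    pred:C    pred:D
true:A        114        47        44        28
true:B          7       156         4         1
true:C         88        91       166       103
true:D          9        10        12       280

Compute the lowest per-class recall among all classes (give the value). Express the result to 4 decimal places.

0.3705

Per-class recall (TP/(TP+FN)):
  A: TP=114, FN=47+44+28=119 → 114/233 = 0.48927
  B: TP=156, FN=7+4+1=12 → 156/168 = 0.92857
  C: TP=166, FN=88+91+103=282 → 166/448 = 0.37054
  D: TP=280, FN=9+10+12=31 → 280/311 = 0.90032
Lowest is class 'C' with recall = 0.3705.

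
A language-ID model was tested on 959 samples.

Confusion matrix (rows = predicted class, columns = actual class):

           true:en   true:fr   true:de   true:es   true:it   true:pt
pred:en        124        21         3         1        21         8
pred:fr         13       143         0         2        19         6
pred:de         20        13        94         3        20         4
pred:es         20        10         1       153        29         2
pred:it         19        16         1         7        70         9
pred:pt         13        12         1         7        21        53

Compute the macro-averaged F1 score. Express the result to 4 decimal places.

0.6521

Per-class F1 score (2·TP/(2·TP+FP+FN)):
  en: TP=124, FP=21+3+1+21+8=54, FN=13+20+20+19+13=85 → 248/387 = 0.64083
  fr: TP=143, FP=13+0+2+19+6=40, FN=21+13+10+16+12=72 → 286/398 = 0.71859
  de: TP=94, FP=20+13+3+20+4=60, FN=3+0+1+1+1=6 → 188/254 = 0.74016
  es: TP=153, FP=20+10+1+29+2=62, FN=1+2+3+7+7=20 → 306/388 = 0.78866
  it: TP=70, FP=19+16+1+7+9=52, FN=21+19+20+29+21=110 → 140/302 = 0.46358
  pt: TP=53, FP=13+12+1+7+21=54, FN=8+6+4+2+9=29 → 106/189 = 0.56085
Macro-F1 score = mean = (0.64083 + 0.71859 + 0.74016 + 0.78866 + 0.46358 + 0.56085) / 6 = 0.6521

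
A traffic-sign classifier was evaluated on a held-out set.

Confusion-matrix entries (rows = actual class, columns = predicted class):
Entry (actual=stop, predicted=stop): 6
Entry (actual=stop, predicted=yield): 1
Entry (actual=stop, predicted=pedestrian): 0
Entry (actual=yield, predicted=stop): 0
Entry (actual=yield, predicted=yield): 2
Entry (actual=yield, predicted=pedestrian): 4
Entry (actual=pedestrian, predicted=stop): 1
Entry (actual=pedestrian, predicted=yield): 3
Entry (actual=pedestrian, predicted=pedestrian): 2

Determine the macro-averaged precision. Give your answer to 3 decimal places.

Per-class precision (TP/(TP+FP)):
  stop: TP=6, FP=0+1=1 → 6/7 = 0.8571
  yield: TP=2, FP=1+3=4 → 2/6 = 0.3333
  pedestrian: TP=2, FP=0+4=4 → 2/6 = 0.3333
Macro-precision = mean = (0.8571 + 0.3333 + 0.3333) / 3 = 0.508

0.508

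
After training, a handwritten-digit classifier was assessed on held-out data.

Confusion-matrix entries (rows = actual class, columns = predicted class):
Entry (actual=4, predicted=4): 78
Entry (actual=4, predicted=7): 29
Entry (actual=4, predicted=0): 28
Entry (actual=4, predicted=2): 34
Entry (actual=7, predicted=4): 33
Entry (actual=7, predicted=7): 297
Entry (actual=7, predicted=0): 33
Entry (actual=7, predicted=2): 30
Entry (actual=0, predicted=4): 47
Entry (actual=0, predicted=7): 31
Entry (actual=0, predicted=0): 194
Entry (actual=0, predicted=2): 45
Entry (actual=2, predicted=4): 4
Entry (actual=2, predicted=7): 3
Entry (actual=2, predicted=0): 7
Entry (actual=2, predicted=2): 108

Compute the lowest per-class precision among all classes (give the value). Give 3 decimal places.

Per-class precision (TP/(TP+FP)):
  4: TP=78, FP=33+47+4=84 → 78/162 = 0.4815
  7: TP=297, FP=29+31+3=63 → 297/360 = 0.8250
  0: TP=194, FP=28+33+7=68 → 194/262 = 0.7405
  2: TP=108, FP=34+30+45=109 → 108/217 = 0.4977
Lowest is class '4' with precision = 0.481.

0.481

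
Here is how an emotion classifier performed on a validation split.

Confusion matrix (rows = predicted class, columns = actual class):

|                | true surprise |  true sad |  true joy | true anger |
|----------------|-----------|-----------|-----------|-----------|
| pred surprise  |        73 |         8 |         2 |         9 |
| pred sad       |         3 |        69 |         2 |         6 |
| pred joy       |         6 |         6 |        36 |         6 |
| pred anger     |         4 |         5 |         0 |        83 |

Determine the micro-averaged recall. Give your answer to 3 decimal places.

0.821

Micro-averaging pools counts across classes: ΣTP=261, ΣFP=57, ΣFN=57.
Micro-recall = TP/(TP+FN) on pooled counts = 0.821 (equals overall accuracy in single-label multiclass).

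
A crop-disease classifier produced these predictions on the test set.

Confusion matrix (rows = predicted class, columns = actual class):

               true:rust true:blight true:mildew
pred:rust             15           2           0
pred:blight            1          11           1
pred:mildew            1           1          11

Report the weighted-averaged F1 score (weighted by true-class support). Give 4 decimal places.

Per-class F1 score (2·TP/(2·TP+FP+FN)):
  rust: TP=15, FP=2+0=2, FN=1+1=2 → 30/34 = 0.88235
  blight: TP=11, FP=1+1=2, FN=2+1=3 → 22/27 = 0.81481
  mildew: TP=11, FP=1+1=2, FN=0+1=1 → 22/25 = 0.88000
Weighted-F1 score = Σ (supportᵢ/N)·F1 scoreᵢ with N=43: (17/43)·0.88235 + (14/43)·0.81481 + (12/43)·0.88000 = 0.8597

0.8597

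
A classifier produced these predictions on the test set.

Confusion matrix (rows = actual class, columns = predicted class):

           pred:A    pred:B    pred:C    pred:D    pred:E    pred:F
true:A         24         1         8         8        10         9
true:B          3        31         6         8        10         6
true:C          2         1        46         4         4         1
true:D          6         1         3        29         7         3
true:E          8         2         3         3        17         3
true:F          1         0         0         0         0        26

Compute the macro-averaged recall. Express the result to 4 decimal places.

Per-class recall (TP/(TP+FN)):
  A: TP=24, FN=1+8+8+10+9=36 → 24/60 = 0.40000
  B: TP=31, FN=3+6+8+10+6=33 → 31/64 = 0.48438
  C: TP=46, FN=2+1+4+4+1=12 → 46/58 = 0.79310
  D: TP=29, FN=6+1+3+7+3=20 → 29/49 = 0.59184
  E: TP=17, FN=8+2+3+3+3=19 → 17/36 = 0.47222
  F: TP=26, FN=1+0+0+0+0=1 → 26/27 = 0.96296
Macro-recall = mean = (0.40000 + 0.48438 + 0.79310 + 0.59184 + 0.47222 + 0.96296) / 6 = 0.6174

0.6174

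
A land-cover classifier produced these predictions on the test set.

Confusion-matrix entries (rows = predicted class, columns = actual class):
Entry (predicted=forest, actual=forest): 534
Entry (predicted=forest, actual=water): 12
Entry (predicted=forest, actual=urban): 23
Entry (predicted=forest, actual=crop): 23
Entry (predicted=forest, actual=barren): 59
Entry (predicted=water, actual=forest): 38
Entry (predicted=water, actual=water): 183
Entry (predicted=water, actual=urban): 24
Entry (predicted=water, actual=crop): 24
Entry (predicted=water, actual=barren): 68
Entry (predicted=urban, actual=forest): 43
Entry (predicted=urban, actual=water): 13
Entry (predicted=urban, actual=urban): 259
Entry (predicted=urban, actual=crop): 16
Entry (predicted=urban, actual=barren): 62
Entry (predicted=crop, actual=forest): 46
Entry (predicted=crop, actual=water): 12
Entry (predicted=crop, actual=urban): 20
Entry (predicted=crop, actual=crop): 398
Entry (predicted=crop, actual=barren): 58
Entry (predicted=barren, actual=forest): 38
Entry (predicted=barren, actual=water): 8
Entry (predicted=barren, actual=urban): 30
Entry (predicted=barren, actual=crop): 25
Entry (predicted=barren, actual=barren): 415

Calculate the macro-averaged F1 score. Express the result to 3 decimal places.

Per-class F1 score (2·TP/(2·TP+FP+FN)):
  forest: TP=534, FP=12+23+23+59=117, FN=38+43+46+38=165 → 1068/1350 = 0.7911
  water: TP=183, FP=38+24+24+68=154, FN=12+13+12+8=45 → 366/565 = 0.6478
  urban: TP=259, FP=43+13+16+62=134, FN=23+24+20+30=97 → 518/749 = 0.6916
  crop: TP=398, FP=46+12+20+58=136, FN=23+24+16+25=88 → 796/1020 = 0.7804
  barren: TP=415, FP=38+8+30+25=101, FN=59+68+62+58=247 → 830/1178 = 0.7046
Macro-F1 score = mean = (0.7911 + 0.6478 + 0.6916 + 0.7804 + 0.7046) / 5 = 0.723

0.723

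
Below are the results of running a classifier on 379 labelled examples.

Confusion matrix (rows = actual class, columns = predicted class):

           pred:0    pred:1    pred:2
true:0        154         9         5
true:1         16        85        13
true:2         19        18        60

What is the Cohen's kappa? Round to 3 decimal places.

Observed agreement pₒ = trace/N = 299/379 = 0.7889
Expected agreement pₑ = Σ (rowᵢ·colᵢ)/N² = (168·189 + 114·112 + 97·78)/379² = 0.3626
κ = (pₒ − pₑ)/(1 − pₑ) = (0.7889 − 0.3626)/(1 − 0.3626) = 0.669

0.669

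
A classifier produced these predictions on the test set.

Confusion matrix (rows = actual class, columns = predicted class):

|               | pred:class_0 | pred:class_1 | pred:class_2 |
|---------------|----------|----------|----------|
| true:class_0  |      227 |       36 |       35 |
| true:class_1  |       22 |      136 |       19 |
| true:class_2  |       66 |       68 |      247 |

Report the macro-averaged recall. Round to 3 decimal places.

Per-class recall (TP/(TP+FN)):
  class_0: TP=227, FN=36+35=71 → 227/298 = 0.7617
  class_1: TP=136, FN=22+19=41 → 136/177 = 0.7684
  class_2: TP=247, FN=66+68=134 → 247/381 = 0.6483
Macro-recall = mean = (0.7617 + 0.7684 + 0.6483) / 3 = 0.726

0.726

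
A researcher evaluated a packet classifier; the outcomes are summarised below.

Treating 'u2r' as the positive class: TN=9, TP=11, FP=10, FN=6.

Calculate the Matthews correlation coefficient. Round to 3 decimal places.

0.122

MCC = (TP·TN − FP·FN) / √((TP+FP)(TP+FN)(TN+FP)(TN+FN))
Numerator = 11·9 − 10·6 = 39
Denominator = √(21·17·19·15) = √101745 = 318.9749
MCC = 39 / 318.9749 = 0.122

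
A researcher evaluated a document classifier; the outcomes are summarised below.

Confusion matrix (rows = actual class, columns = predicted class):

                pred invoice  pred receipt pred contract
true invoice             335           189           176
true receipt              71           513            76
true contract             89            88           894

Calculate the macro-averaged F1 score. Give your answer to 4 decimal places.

0.6916

Per-class F1 score (2·TP/(2·TP+FP+FN)):
  invoice: TP=335, FP=71+89=160, FN=189+176=365 → 670/1195 = 0.56067
  receipt: TP=513, FP=189+88=277, FN=71+76=147 → 1026/1450 = 0.70759
  contract: TP=894, FP=176+76=252, FN=89+88=177 → 1788/2217 = 0.80650
Macro-F1 score = mean = (0.56067 + 0.70759 + 0.80650) / 3 = 0.6916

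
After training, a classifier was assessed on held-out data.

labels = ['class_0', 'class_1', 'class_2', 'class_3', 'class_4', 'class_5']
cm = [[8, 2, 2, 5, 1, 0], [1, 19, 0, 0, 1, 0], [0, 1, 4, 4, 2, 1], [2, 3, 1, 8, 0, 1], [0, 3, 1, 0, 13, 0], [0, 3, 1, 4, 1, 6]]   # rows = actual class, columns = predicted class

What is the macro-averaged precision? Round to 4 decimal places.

0.6063

Per-class precision (TP/(TP+FP)):
  class_0: TP=8, FP=1+0+2+0+0=3 → 8/11 = 0.72727
  class_1: TP=19, FP=2+1+3+3+3=12 → 19/31 = 0.61290
  class_2: TP=4, FP=2+0+1+1+1=5 → 4/9 = 0.44444
  class_3: TP=8, FP=5+0+4+0+4=13 → 8/21 = 0.38095
  class_4: TP=13, FP=1+1+2+0+1=5 → 13/18 = 0.72222
  class_5: TP=6, FP=0+0+1+1+0=2 → 6/8 = 0.75000
Macro-precision = mean = (0.72727 + 0.61290 + 0.44444 + 0.38095 + 0.72222 + 0.75000) / 6 = 0.6063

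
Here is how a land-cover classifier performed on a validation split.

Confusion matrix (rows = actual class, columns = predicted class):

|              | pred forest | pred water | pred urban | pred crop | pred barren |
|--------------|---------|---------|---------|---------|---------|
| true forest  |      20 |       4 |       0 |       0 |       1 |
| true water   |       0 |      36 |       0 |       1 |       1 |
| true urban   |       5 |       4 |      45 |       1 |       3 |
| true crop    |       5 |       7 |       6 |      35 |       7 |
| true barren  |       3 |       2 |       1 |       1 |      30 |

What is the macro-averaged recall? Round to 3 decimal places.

0.783

Per-class recall (TP/(TP+FN)):
  forest: TP=20, FN=4+0+0+1=5 → 20/25 = 0.8000
  water: TP=36, FN=0+0+1+1=2 → 36/38 = 0.9474
  urban: TP=45, FN=5+4+1+3=13 → 45/58 = 0.7759
  crop: TP=35, FN=5+7+6+7=25 → 35/60 = 0.5833
  barren: TP=30, FN=3+2+1+1=7 → 30/37 = 0.8108
Macro-recall = mean = (0.8000 + 0.9474 + 0.7759 + 0.5833 + 0.8108) / 5 = 0.783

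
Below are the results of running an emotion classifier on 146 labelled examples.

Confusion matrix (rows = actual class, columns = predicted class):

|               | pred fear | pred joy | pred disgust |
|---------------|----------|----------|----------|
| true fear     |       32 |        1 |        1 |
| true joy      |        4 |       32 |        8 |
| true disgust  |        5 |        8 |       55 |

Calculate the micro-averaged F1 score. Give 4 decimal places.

0.8151

Micro-averaging pools counts across classes: ΣTP=119, ΣFP=27, ΣFN=27.
Micro-F1 score = 2·TP/(2·TP+FP+FN) on pooled counts = 0.8151 (equals overall accuracy in single-label multiclass).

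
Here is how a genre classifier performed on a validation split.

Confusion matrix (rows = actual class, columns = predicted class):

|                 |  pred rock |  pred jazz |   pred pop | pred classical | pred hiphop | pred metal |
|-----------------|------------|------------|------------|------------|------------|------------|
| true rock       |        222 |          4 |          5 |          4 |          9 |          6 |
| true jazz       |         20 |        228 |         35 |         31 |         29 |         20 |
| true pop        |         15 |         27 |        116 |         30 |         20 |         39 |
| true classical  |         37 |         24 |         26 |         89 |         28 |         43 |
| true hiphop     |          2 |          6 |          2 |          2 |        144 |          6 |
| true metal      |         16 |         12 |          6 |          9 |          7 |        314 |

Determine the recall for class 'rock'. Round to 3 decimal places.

recall = TP/(TP+FN).
rock: TP=222, FN=4+5+4+9+6=28 → 222/250 = 0.8880

0.888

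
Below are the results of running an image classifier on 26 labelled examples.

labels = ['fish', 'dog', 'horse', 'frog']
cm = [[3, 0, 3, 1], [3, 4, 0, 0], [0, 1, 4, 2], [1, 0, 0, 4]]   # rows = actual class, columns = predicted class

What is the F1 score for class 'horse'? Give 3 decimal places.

Treat 'horse' as positive and all other classes as negative.
F1 score = 2·TP/(2·TP+FP+FN).
horse: TP=4, FP=3+0+0=3, FN=0+1+2=3 → 8/14 = 0.5714

0.571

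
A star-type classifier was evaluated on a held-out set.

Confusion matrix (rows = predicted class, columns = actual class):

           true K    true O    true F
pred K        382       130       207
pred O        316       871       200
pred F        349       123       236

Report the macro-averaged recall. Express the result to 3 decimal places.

0.502

Per-class recall (TP/(TP+FN)):
  K: TP=382, FN=316+349=665 → 382/1047 = 0.3649
  O: TP=871, FN=130+123=253 → 871/1124 = 0.7749
  F: TP=236, FN=207+200=407 → 236/643 = 0.3670
Macro-recall = mean = (0.3649 + 0.7749 + 0.3670) / 3 = 0.502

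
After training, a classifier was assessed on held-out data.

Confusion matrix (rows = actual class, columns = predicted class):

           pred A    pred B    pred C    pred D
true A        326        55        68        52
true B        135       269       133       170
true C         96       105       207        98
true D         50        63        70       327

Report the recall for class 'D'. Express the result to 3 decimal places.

0.641

recall = TP/(TP+FN).
D: TP=327, FN=50+63+70=183 → 327/510 = 0.6412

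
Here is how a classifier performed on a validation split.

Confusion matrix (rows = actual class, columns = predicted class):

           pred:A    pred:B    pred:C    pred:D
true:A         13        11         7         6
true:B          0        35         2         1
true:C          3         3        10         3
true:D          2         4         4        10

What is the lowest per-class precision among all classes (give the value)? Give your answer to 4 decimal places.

0.4348

Per-class precision (TP/(TP+FP)):
  A: TP=13, FP=0+3+2=5 → 13/18 = 0.72222
  B: TP=35, FP=11+3+4=18 → 35/53 = 0.66038
  C: TP=10, FP=7+2+4=13 → 10/23 = 0.43478
  D: TP=10, FP=6+1+3=10 → 10/20 = 0.50000
Lowest is class 'C' with precision = 0.4348.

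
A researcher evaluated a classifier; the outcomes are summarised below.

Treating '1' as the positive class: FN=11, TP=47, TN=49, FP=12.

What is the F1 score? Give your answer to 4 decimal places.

0.8034

Precision = TP/(TP+FP) = 47/59 = 0.7966
Recall = TP/(TP+FN) = 47/58 = 0.8103
F1 = 2·TP/(2·TP+FP+FN) = 94/117 = 0.8034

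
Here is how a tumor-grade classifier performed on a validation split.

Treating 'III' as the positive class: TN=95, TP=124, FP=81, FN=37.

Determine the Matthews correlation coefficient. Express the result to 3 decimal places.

0.317

MCC = (TP·TN − FP·FN) / √((TP+FP)(TP+FN)(TN+FP)(TN+FN))
Numerator = 124·95 − 81·37 = 8783
Denominator = √(205·161·176·132) = √766772160 = 27690.6511
MCC = 8783 / 27690.6511 = 0.317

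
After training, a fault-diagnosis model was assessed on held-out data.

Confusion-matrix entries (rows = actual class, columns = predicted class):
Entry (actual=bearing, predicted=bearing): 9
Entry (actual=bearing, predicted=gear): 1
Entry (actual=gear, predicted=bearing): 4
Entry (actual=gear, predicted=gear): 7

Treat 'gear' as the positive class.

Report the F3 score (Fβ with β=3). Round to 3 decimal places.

Fβ = (1+β²)·TP / ((1+β²)·TP + β²·FN + FP), with β²=9
= 10·7 / (10·7 + 9·4 + 1) = 0.654

0.654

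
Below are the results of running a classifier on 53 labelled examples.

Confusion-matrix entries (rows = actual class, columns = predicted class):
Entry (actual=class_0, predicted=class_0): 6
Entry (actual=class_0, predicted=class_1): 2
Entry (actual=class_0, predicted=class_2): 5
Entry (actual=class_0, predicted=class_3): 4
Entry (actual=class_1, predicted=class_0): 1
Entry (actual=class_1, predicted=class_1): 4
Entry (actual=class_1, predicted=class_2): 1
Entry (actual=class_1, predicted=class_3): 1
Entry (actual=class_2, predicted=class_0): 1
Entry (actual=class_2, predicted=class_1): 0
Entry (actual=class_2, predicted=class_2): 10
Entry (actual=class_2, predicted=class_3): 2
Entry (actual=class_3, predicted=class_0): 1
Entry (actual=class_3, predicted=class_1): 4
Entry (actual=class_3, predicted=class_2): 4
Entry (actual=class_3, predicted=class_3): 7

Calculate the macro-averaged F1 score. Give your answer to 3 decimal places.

0.501

Per-class F1 score (2·TP/(2·TP+FP+FN)):
  class_0: TP=6, FP=1+1+1=3, FN=2+5+4=11 → 12/26 = 0.4615
  class_1: TP=4, FP=2+0+4=6, FN=1+1+1=3 → 8/17 = 0.4706
  class_2: TP=10, FP=5+1+4=10, FN=1+0+2=3 → 20/33 = 0.6061
  class_3: TP=7, FP=4+1+2=7, FN=1+4+4=9 → 14/30 = 0.4667
Macro-F1 score = mean = (0.4615 + 0.4706 + 0.6061 + 0.4667) / 4 = 0.501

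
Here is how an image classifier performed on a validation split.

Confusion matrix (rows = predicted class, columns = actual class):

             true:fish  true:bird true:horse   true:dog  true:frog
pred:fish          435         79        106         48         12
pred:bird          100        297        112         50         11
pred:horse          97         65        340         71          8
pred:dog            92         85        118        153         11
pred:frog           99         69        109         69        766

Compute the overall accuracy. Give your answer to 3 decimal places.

0.585

Accuracy = trace / total = (435+297+340+153+766=1991) / 3402 = 1991/3402 = 0.585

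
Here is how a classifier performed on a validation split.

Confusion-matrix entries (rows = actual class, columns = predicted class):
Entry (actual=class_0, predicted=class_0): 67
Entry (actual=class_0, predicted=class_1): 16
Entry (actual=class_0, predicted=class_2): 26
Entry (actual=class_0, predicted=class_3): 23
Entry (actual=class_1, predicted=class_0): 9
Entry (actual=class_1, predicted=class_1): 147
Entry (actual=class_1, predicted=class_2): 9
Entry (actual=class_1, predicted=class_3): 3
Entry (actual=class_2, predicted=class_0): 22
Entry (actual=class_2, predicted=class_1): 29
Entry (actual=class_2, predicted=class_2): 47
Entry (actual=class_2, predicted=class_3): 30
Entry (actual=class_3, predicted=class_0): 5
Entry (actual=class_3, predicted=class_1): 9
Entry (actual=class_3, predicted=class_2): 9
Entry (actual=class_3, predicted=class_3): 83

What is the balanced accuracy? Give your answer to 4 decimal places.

Balanced accuracy = mean of per-class recall.
  class_0: recall = 67/132 = 0.50758
  class_1: recall = 147/168 = 0.87500
  class_2: recall = 47/128 = 0.36719
  class_3: recall = 83/106 = 0.78302
Mean = (0.50758 + 0.87500 + 0.36719 + 0.78302) / 4 = 0.6332

0.6332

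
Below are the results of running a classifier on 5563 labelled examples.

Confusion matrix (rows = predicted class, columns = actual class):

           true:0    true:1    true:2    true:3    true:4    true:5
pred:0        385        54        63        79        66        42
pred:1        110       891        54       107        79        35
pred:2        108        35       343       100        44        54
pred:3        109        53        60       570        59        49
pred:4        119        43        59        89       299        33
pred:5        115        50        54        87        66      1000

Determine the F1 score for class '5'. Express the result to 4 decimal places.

0.7737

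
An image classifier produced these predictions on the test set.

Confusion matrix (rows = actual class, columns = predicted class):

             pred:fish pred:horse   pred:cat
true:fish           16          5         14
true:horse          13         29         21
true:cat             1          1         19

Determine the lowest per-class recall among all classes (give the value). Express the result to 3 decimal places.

0.457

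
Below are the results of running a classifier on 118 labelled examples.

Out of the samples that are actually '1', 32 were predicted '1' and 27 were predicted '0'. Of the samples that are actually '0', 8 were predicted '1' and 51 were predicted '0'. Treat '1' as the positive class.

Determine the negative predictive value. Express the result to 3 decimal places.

NPV = TN/(TN+FN) = 51/(51+27) = 0.654

0.654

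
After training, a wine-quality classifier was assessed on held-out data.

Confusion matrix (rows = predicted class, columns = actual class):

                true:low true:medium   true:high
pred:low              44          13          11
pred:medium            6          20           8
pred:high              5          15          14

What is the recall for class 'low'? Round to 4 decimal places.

0.8000

Treat 'low' as positive and all other classes as negative.
recall = TP/(TP+FN).
low: TP=44, FN=6+5=11 → 44/55 = 0.80000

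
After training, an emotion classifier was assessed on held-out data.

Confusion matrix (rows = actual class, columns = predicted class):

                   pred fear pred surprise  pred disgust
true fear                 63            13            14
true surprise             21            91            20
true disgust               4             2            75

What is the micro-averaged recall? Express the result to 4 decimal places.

0.7558

Micro-averaging pools counts across classes: ΣTP=229, ΣFP=74, ΣFN=74.
Micro-recall = TP/(TP+FN) on pooled counts = 0.7558 (equals overall accuracy in single-label multiclass).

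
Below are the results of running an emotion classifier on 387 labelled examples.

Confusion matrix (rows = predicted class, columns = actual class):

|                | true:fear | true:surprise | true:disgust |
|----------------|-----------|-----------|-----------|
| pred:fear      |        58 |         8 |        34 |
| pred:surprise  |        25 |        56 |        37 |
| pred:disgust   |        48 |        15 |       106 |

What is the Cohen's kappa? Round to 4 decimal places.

0.3367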